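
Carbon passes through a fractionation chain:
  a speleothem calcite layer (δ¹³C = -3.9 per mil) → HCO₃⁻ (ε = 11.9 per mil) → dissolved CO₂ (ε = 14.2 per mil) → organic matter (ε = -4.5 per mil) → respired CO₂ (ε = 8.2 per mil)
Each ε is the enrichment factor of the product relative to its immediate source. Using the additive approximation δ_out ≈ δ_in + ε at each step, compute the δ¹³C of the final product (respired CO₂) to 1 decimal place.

25.9 per mil

step 1: δ ≈ -3.9 + (11.9) = 8.0 per mil
step 2: δ ≈ 8.0 + (14.2) = 22.2 per mil
step 3: δ ≈ 22.2 + (-4.5) = 17.7 per mil
step 4: δ ≈ 17.7 + (8.2) = 25.9 per mil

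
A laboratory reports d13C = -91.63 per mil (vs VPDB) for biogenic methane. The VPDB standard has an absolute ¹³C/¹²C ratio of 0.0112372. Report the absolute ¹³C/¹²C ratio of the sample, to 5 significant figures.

R_sample = R_standard × (d13C/1000 + 1)
R_sample = 0.0112372 × (-91.63/1000 + 1) = 0.0112372 × 0.908370
R_sample = 0.0102075

0.010208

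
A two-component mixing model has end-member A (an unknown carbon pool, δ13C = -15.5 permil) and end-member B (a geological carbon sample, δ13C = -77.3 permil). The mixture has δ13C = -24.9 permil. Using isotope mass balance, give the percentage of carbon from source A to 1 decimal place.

δ_mix = f_A·δ_A + (1 − f_A)·δ_B  ⇒  f_A = (δ_mix − δ_B)/(δ_A − δ_B)
f_A = (-24.9 − (-77.3)) / (-15.5 − (-77.3))
f_A = 52.4 / 61.8 = 0.8479

84.8%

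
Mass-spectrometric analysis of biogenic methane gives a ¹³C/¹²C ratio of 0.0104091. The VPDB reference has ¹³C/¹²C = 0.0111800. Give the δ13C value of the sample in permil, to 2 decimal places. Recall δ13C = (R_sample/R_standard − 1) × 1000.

-68.95 permil

δ13C = (R_sample / R_standard − 1) × 1000
R_sample / R_standard = 0.0104091 / 0.0111800 = 0.931047
δ13C = (0.931047 − 1) × 1000 = -68.953 permil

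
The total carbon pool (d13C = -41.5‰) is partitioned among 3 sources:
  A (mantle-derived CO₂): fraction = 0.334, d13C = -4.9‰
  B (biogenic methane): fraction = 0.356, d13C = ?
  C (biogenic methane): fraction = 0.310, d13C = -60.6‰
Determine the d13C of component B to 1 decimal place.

Isotope mass balance: δ_bulk = Σ fᵢ·δᵢ.
-41.5 = 0.334×(-4.9) + 0.356×δ_B + 0.310×(-60.6)
0.356·δ_B = -41.5 − (-20.423) = -21.077
δ_B = -21.077 / 0.356 = -59.21‰

-59.2‰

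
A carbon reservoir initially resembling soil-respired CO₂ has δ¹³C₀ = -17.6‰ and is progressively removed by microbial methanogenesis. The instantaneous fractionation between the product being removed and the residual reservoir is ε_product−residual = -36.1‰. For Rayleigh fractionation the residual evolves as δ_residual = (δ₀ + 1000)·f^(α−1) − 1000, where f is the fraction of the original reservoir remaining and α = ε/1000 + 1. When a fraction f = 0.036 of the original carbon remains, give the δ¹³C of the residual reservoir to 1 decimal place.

Rayleigh residual: δ_res = (δ₀ + 1000)·f^(α−1) − 1000
α = ε/1000 + 1 = 0.96390, so α − 1 = -0.03610
f^(α−1) = 0.036^(-0.03610) = 1.127502
δ_res = (-17.6 + 1000) × 1.127502 − 1000 = 1107.658 − 1000 = 107.66‰

107.7‰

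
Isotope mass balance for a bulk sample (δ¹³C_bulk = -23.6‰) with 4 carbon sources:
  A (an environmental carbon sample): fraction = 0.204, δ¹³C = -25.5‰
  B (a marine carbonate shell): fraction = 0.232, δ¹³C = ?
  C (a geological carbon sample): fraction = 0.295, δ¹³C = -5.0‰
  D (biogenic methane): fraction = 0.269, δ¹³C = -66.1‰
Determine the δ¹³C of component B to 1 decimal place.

Isotope mass balance: δ_bulk = Σ fᵢ·δᵢ.
-23.6 = 0.204×(-25.5) + 0.232×δ_B + 0.295×(-5.0) + 0.269×(-66.1)
0.232·δ_B = -23.6 − (-24.458) = 0.858
δ_B = 0.858 / 0.232 = 3.70‰

3.7‰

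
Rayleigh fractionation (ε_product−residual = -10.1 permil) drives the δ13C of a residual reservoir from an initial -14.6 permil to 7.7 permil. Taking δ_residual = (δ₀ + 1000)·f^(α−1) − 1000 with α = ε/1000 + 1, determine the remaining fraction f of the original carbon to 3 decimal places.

0.109

α − 1 = ε/1000 = -0.0101
(δ_res + 1000)/(δ₀ + 1000) = (7.7 + 1000)/(-14.6 + 1000) = 1007.7/985.4 = 1.022630
f = 1.022630^(1/-0.0101) = exp(ln(1.022630)/-0.0101) = exp(0.02238/-0.0101)
f = exp(-2.2157) = 0.1091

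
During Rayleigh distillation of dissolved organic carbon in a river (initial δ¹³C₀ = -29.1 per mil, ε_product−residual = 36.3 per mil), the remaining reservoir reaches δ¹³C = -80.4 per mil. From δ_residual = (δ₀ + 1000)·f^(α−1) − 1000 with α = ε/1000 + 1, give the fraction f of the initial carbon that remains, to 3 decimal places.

α − 1 = ε/1000 = 0.0363
(δ_res + 1000)/(δ₀ + 1000) = (-80.4 + 1000)/(-29.1 + 1000) = 919.6/970.9 = 0.947162
f = 0.947162^(1/0.0363) = exp(ln(0.947162)/0.0363) = exp(-0.05428/0.0363)
f = exp(-1.4954) = 0.2241

0.224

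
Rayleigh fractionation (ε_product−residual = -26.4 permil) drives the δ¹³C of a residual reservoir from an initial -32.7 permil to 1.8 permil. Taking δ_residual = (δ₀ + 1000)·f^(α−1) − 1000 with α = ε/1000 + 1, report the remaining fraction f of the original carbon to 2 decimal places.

α − 1 = ε/1000 = -0.0264
(δ_res + 1000)/(δ₀ + 1000) = (1.8 + 1000)/(-32.7 + 1000) = 1001.8/967.3 = 1.035666
f = 1.035666^(1/-0.0264) = exp(ln(1.035666)/-0.0264) = exp(0.03504/-0.0264)
f = exp(-1.3275) = 0.2651

0.27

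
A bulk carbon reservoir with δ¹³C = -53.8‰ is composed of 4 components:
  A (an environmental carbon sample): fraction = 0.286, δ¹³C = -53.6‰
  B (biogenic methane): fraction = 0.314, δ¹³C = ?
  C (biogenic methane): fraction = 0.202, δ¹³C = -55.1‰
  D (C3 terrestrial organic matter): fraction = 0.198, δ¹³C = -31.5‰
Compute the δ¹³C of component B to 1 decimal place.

Isotope mass balance: δ_bulk = Σ fᵢ·δᵢ.
-53.8 = 0.286×(-53.6) + 0.314×δ_B + 0.202×(-55.1) + 0.198×(-31.5)
0.314·δ_B = -53.8 − (-32.697) = -21.103
δ_B = -21.103 / 0.314 = -67.21‰

-67.2‰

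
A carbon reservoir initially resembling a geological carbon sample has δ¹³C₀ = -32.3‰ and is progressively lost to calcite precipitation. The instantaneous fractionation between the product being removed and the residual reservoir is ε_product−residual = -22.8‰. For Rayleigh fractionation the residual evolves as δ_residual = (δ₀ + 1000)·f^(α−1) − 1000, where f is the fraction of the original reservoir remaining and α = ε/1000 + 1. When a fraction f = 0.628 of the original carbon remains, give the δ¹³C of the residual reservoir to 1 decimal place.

-22.0‰

Rayleigh residual: δ_res = (δ₀ + 1000)·f^(α−1) − 1000
α = ε/1000 + 1 = 0.97720, so α − 1 = -0.02280
f^(α−1) = 0.628^(-0.02280) = 1.010663
δ_res = (-32.3 + 1000) × 1.010663 − 1000 = 978.019 − 1000 = -21.98‰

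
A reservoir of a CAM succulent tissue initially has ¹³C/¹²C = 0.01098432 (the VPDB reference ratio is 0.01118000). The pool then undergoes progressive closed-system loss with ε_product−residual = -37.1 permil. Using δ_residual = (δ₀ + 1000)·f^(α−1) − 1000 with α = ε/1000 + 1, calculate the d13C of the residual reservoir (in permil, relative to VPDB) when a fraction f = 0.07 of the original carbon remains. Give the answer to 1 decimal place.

δ₀ = (0.01098432/0.01118000 − 1)×1000 = (0.982497 − 1)×1000 = -17.503 permil
α − 1 = ε/1000 = -0.0371
f^(α−1) = 0.07^(-0.0371) = 1.103689
δ_res = (-17.503 + 1000) × 1.103689 − 1000 = 1084.372 − 1000 = 84.37 permil

84.4 permil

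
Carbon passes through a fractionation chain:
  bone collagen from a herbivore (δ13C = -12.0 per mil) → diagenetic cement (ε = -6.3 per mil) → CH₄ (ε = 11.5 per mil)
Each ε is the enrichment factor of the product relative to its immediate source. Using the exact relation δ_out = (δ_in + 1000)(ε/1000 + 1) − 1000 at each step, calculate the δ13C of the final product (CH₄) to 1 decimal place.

step 1: δ = (-12.00 + 1000)·(-6.3/1000 + 1) − 1000 = -18.22 per mil
step 2: δ = (-18.22 + 1000)·(11.5/1000 + 1) − 1000 = -6.93 per mil

-6.9 per mil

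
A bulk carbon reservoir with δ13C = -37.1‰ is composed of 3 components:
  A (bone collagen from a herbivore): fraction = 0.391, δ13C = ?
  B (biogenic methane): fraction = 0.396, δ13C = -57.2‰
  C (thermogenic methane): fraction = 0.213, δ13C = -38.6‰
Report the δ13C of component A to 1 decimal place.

-15.9‰

Isotope mass balance: δ_bulk = Σ fᵢ·δᵢ.
-37.1 = 0.391×δ_A + 0.396×(-57.2) + 0.213×(-38.6)
0.391·δ_A = -37.1 − (-30.873) = -6.227
δ_A = -6.227 / 0.391 = -15.93‰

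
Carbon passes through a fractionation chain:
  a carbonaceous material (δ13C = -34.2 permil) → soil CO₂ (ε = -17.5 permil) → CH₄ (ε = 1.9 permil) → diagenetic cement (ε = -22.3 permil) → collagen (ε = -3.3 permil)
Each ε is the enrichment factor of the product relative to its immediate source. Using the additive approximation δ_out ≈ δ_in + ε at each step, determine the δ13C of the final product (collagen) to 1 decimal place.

-75.4 permil

step 1: δ ≈ -34.2 + (-17.5) = -51.7 permil
step 2: δ ≈ -51.7 + (1.9) = -49.8 permil
step 3: δ ≈ -49.8 + (-22.3) = -72.1 permil
step 4: δ ≈ -72.1 + (-3.3) = -75.4 permil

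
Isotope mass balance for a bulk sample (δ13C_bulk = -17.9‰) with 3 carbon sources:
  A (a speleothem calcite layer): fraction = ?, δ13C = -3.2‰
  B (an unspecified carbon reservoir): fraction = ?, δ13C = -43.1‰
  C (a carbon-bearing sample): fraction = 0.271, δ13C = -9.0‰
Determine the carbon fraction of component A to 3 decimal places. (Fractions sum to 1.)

Let f_A and f_B be the unknown fractions; fractions sum to 1 so f_A + f_B = 0.729.
Mass balance: Σ fᵢ·δᵢ = δ_bulk ⇒ f_A·(-3.2) + f_B·(-43.1) = -17.9 − (-2.439) = -15.461
Substitute f_B = 0.729 − f_A:
f_A·(-3.2 − -43.1) = -15.461 − 0.729×(-43.1) = 15.959
f_A = 15.959 / 39.9 = 0.4000

0.400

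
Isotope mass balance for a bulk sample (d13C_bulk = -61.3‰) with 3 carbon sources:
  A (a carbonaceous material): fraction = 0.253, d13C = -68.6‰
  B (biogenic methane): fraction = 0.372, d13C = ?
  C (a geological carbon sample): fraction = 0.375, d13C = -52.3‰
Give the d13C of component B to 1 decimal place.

Isotope mass balance: δ_bulk = Σ fᵢ·δᵢ.
-61.3 = 0.253×(-68.6) + 0.372×δ_B + 0.375×(-52.3)
0.372·δ_B = -61.3 − (-36.968) = -24.332
δ_B = -24.332 / 0.372 = -65.41‰

-65.4‰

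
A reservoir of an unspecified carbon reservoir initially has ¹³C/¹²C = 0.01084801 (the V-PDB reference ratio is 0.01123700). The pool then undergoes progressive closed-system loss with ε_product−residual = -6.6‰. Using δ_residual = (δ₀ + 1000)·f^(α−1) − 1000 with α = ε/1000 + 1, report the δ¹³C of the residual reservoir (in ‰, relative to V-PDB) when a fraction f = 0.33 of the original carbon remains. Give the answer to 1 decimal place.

-27.5‰

δ₀ = (0.01084801/0.01123700 − 1)×1000 = (0.965383 − 1)×1000 = -34.617‰
α − 1 = ε/1000 = -0.0066
f^(α−1) = 0.33^(-0.0066) = 1.007344
δ_res = (-34.617 + 1000) × 1.007344 − 1000 = 972.473 − 1000 = -27.53‰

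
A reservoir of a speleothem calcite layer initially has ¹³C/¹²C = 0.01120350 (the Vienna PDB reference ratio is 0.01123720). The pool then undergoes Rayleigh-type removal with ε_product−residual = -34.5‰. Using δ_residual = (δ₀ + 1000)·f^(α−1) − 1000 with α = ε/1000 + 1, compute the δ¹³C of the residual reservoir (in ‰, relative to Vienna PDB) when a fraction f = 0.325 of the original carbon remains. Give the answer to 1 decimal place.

δ₀ = (0.01120350/0.01123720 − 1)×1000 = (0.997001 − 1)×1000 = -2.999‰
α − 1 = ε/1000 = -0.0345
f^(α−1) = 0.325^(-0.0345) = 1.039537
δ_res = (-2.999 + 1000) × 1.039537 − 1000 = 1036.420 − 1000 = 36.42‰

36.4‰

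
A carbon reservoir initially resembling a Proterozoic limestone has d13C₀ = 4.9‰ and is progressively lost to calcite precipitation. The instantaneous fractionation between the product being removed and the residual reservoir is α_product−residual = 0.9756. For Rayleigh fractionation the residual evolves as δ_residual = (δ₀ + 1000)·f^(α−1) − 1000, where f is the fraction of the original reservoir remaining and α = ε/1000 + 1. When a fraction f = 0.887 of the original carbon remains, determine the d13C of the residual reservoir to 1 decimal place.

7.8‰

Rayleigh residual: δ_res = (δ₀ + 1000)·f^(α−1) − 1000
α − 1 = -0.02440
f^(α−1) = 0.887^(-0.02440) = 1.002930
δ_res = (4.9 + 1000) × 1.002930 − 1000 = 1007.844 − 1000 = 7.84‰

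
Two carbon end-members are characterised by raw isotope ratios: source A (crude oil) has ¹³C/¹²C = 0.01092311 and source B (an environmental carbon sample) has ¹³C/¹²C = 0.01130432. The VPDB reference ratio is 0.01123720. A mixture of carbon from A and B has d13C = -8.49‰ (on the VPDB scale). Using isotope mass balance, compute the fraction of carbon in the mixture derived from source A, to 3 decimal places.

δ_A = (0.01092311/0.01123720 − 1)×1000 = (0.972049 − 1)×1000 = -27.951‰
δ_B = (0.01130432/0.01123720 − 1)×1000 = (1.005973 − 1)×1000 = 5.973‰
f_A = (δ_mix − δ_B)/(δ_A − δ_B) = (-8.49 − (5.973))/(-27.951 − (5.973))
f_A = -14.463 / -33.924 = 0.4263

0.426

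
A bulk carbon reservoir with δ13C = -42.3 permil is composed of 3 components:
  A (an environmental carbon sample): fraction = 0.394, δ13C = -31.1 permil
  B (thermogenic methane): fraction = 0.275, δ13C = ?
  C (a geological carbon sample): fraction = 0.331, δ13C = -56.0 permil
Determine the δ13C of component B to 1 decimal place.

-41.9 permil

Isotope mass balance: δ_bulk = Σ fᵢ·δᵢ.
-42.3 = 0.394×(-31.1) + 0.275×δ_B + 0.331×(-56.0)
0.275·δ_B = -42.3 − (-30.789) = -11.511
δ_B = -11.511 / 0.275 = -41.86 permil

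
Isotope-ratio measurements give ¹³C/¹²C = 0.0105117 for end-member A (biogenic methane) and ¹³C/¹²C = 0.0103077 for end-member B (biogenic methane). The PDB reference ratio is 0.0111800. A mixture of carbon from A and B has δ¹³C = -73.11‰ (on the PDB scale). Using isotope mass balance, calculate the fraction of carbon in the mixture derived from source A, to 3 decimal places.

δ_A = (0.0105117/0.0111800 − 1)×1000 = (0.940224 − 1)×1000 = -59.776‰
δ_B = (0.0103077/0.0111800 − 1)×1000 = (0.921977 − 1)×1000 = -78.023‰
f_A = (δ_mix − δ_B)/(δ_A − δ_B) = (-73.11 − (-78.023))/(-59.776 − (-78.023))
f_A = 4.913 / 18.247 = 0.2693

0.269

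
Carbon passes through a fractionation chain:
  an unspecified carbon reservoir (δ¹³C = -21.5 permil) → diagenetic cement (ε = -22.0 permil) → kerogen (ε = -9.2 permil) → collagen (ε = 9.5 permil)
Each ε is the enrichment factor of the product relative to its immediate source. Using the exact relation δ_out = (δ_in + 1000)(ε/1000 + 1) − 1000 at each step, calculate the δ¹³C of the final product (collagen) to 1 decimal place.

-42.8 permil

step 1: δ = (-21.50 + 1000)·(-22.0/1000 + 1) − 1000 = -43.03 permil
step 2: δ = (-43.03 + 1000)·(-9.2/1000 + 1) − 1000 = -51.83 permil
step 3: δ = (-51.83 + 1000)·(9.5/1000 + 1) − 1000 = -42.82 permil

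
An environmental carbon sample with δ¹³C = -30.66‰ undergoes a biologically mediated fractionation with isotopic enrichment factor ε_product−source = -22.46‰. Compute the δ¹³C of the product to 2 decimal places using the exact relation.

To first order, δ_product ≈ δ_source + ε = -53.12‰.
Exactly, δ_product = (δ_source + 1000)·(ε/1000 + 1) − 1000.
δ_product = (-30.66 + 1000) × (-22.46/1000 + 1) − 1000
δ_product = -52.431‰

-52.43‰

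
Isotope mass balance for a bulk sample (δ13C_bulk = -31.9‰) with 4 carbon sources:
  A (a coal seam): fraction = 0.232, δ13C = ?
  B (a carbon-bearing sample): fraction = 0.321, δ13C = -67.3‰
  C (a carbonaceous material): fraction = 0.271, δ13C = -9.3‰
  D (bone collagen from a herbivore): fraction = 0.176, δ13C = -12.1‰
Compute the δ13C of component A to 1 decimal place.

Isotope mass balance: δ_bulk = Σ fᵢ·δᵢ.
-31.9 = 0.232×δ_A + 0.321×(-67.3) + 0.271×(-9.3) + 0.176×(-12.1)
0.232·δ_A = -31.9 − (-26.253) = -5.647
δ_A = -5.647 / 0.232 = -24.34‰

-24.3‰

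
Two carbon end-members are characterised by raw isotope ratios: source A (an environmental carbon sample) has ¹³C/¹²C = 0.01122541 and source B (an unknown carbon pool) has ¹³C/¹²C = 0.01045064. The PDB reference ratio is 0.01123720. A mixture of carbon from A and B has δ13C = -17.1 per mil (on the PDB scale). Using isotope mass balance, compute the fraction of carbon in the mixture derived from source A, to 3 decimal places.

δ_A = (0.01122541/0.01123720 − 1)×1000 = (0.998951 − 1)×1000 = -1.049 per mil
δ_B = (0.01045064/0.01123720 − 1)×1000 = (0.930004 − 1)×1000 = -69.996 per mil
f_A = (δ_mix − δ_B)/(δ_A − δ_B) = (-17.1 − (-69.996))/(-1.049 − (-69.996))
f_A = 52.896 / 68.947 = 0.7672

0.767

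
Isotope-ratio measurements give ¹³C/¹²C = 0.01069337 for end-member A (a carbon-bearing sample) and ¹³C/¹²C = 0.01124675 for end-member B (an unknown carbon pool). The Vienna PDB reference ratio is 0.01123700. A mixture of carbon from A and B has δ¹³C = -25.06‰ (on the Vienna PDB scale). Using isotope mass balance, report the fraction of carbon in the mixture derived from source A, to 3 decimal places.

δ_A = (0.01069337/0.01123700 − 1)×1000 = (0.951621 − 1)×1000 = -48.379‰
δ_B = (0.01124675/0.01123700 − 1)×1000 = (1.000868 − 1)×1000 = 0.868‰
f_A = (δ_mix − δ_B)/(δ_A − δ_B) = (-25.06 − (0.868))/(-48.379 − (0.868))
f_A = -25.928 / -49.246 = 0.5265

0.526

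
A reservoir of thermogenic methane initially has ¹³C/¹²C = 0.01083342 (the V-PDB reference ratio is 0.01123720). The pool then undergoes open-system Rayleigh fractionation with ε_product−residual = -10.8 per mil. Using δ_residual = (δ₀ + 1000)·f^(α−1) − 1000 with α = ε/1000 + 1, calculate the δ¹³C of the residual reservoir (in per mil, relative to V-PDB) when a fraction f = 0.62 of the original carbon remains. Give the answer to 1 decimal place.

δ₀ = (0.01083342/0.01123720 − 1)×1000 = (0.964068 − 1)×1000 = -35.932 per mil
α − 1 = ε/1000 = -0.0108
f^(α−1) = 0.62^(-0.0108) = 1.005176
δ_res = (-35.932 + 1000) × 1.005176 − 1000 = 969.058 − 1000 = -30.94 per mil

-30.9 per mil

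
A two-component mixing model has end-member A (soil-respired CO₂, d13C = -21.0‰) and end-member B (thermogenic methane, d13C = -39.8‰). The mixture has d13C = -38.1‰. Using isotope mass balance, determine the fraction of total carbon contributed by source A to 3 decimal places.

δ_mix = f_A·δ_A + (1 − f_A)·δ_B  ⇒  f_A = (δ_mix − δ_B)/(δ_A − δ_B)
f_A = (-38.1 − (-39.8)) / (-21.0 − (-39.8))
f_A = 1.7 / 18.8 = 0.0904

0.090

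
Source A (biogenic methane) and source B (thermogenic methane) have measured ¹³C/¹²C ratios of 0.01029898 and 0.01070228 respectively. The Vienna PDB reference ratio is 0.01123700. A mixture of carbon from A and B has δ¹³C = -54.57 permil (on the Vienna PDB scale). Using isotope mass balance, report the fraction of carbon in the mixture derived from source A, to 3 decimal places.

δ_A = (0.01029898/0.01123700 − 1)×1000 = (0.916524 − 1)×1000 = -83.476 permil
δ_B = (0.01070228/0.01123700 − 1)×1000 = (0.952414 − 1)×1000 = -47.586 permil
f_A = (δ_mix − δ_B)/(δ_A − δ_B) = (-54.57 − (-47.586))/(-83.476 − (-47.586))
f_A = -6.984 / -35.890 = 0.1946

0.195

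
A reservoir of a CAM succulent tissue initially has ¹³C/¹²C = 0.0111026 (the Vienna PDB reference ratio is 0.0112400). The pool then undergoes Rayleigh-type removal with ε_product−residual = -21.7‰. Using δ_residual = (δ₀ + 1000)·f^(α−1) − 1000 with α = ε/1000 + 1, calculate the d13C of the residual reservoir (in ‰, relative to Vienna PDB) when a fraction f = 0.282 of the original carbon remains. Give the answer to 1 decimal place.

δ₀ = (0.0111026/0.0112400 − 1)×1000 = (0.987776 − 1)×1000 = -12.224‰
α − 1 = ε/1000 = -0.0217
f^(α−1) = 0.282^(-0.0217) = 1.027850
δ_res = (-12.224 + 1000) × 1.027850 − 1000 = 1015.285 − 1000 = 15.29‰

15.3‰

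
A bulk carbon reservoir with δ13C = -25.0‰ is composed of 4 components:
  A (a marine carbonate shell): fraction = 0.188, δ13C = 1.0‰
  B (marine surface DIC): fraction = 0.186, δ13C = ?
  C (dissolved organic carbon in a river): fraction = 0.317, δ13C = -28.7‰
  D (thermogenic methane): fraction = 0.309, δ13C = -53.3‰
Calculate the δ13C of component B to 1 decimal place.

2.0‰

Isotope mass balance: δ_bulk = Σ fᵢ·δᵢ.
-25.0 = 0.188×(1.0) + 0.186×δ_B + 0.317×(-28.7) + 0.309×(-53.3)
0.186·δ_B = -25.0 − (-25.380) = 0.380
δ_B = 0.380 / 0.186 = 2.04‰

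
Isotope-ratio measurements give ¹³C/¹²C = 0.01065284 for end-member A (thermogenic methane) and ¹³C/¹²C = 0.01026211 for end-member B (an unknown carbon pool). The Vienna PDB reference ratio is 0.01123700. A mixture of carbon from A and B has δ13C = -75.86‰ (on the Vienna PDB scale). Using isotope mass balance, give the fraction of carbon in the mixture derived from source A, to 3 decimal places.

δ_A = (0.01065284/0.01123700 − 1)×1000 = (0.948015 − 1)×1000 = -51.985‰
δ_B = (0.01026211/0.01123700 − 1)×1000 = (0.913243 − 1)×1000 = -86.757‰
f_A = (δ_mix − δ_B)/(δ_A − δ_B) = (-75.86 − (-86.757))/(-51.985 − (-86.757))
f_A = 10.897 / 34.772 = 0.3134

0.313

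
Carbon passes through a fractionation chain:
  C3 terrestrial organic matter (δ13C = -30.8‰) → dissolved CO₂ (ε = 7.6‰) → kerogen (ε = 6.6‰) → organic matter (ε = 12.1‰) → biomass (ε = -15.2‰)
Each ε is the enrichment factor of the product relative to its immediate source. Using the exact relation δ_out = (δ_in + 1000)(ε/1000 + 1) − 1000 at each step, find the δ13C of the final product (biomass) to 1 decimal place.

-20.2‰

step 1: δ = (-30.80 + 1000)·(7.6/1000 + 1) − 1000 = -23.43‰
step 2: δ = (-23.43 + 1000)·(6.6/1000 + 1) − 1000 = -16.99‰
step 3: δ = (-16.99 + 1000)·(12.1/1000 + 1) − 1000 = -5.09‰
step 4: δ = (-5.09 + 1000)·(-15.2/1000 + 1) − 1000 = -20.22‰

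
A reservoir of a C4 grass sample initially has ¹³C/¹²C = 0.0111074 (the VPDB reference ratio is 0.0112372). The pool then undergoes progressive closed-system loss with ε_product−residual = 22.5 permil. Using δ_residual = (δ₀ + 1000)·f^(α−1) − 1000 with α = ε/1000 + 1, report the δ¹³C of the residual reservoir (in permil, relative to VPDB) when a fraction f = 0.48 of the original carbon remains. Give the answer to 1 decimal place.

-27.7 permil

δ₀ = (0.0111074/0.0112372 − 1)×1000 = (0.988449 − 1)×1000 = -11.551 permil
α − 1 = ε/1000 = 0.0225
f^(α−1) = 0.48^(0.0225) = 0.983621
δ_res = (-11.551 + 1000) × 0.983621 − 1000 = 972.260 − 1000 = -27.74 permil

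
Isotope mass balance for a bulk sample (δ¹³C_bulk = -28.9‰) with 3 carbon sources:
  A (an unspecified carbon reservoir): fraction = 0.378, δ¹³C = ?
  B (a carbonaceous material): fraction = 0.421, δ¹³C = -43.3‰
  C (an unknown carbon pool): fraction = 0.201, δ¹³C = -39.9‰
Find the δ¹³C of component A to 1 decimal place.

-7.0‰

Isotope mass balance: δ_bulk = Σ fᵢ·δᵢ.
-28.9 = 0.378×δ_A + 0.421×(-43.3) + 0.201×(-39.9)
0.378·δ_A = -28.9 − (-26.249) = -2.651
δ_A = -2.651 / 0.378 = -7.01‰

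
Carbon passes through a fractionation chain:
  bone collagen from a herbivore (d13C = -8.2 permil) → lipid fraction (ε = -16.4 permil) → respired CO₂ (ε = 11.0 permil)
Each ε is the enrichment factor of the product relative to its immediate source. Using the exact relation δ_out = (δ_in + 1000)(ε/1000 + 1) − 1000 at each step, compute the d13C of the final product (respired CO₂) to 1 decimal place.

step 1: δ = (-8.20 + 1000)·(-16.4/1000 + 1) − 1000 = -24.47 permil
step 2: δ = (-24.47 + 1000)·(11.0/1000 + 1) − 1000 = -13.73 permil

-13.7 permil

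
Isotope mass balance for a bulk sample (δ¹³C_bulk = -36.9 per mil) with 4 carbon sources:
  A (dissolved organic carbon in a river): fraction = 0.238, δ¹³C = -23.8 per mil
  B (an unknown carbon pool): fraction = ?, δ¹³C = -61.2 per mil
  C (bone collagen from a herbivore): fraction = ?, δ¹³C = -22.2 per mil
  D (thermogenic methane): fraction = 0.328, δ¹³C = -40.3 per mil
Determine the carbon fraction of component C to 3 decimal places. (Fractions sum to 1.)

Let f_C and f_B be the unknown fractions; fractions sum to 1 so f_C + f_B = 0.434.
Mass balance: Σ fᵢ·δᵢ = δ_bulk ⇒ f_C·(-22.2) + f_B·(-61.2) = -36.9 − (-18.883) = -18.017
Substitute f_B = 0.434 − f_C:
f_C·(-22.2 − -61.2) = -18.017 − 0.434×(-61.2) = 8.544
f_C = 8.544 / 39.0 = 0.2191

0.219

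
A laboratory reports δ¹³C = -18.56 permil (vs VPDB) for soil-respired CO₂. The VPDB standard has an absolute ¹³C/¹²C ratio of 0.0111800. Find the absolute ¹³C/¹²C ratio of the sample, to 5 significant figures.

0.010972

R_sample = R_standard × (δ¹³C/1000 + 1)
R_sample = 0.0111800 × (-18.56/1000 + 1) = 0.0111800 × 0.981440
R_sample = 0.0109725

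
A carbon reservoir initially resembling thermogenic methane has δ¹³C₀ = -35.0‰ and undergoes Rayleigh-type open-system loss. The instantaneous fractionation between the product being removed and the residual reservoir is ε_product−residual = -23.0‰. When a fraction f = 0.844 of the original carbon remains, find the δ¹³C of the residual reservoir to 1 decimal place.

Rayleigh residual: δ_res = (δ₀ + 1000)·f^(α−1) − 1000
α = ε/1000 + 1 = 0.97700, so α − 1 = -0.02300
f^(α−1) = 0.844^(-0.02300) = 1.003908
δ_res = (-35.0 + 1000) × 1.003908 − 1000 = 968.772 − 1000 = -31.23‰

-31.2‰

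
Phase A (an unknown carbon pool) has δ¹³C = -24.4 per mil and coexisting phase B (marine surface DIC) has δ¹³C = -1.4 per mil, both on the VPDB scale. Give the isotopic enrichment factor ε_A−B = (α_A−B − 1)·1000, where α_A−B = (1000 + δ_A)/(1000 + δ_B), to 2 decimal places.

-23.03 per mil

α_A−B = (1000 + -24.4) / (1000 + -1.4) = 975.6 / 998.6 = 0.976968
ε_A−B = (0.976968 − 1) × 1000 = -23.032 per mil
(The approximation ε ≈ δ_A − δ_B would give -23.0 per mil.)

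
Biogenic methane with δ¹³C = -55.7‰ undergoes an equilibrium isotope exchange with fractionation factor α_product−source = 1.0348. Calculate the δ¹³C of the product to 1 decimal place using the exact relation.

-22.8‰

δ_product = (δ_source + 1000)·α − 1000
δ_product = (-55.7 + 1000) × 1.0348 − 1000
δ_product = 977.162 − 1000 = -22.84‰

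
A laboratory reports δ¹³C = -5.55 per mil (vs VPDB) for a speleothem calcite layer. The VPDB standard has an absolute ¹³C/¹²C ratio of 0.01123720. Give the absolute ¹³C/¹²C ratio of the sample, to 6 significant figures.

R_sample = R_standard × (δ¹³C/1000 + 1)
R_sample = 0.01123720 × (-5.55/1000 + 1) = 0.01123720 × 0.994450
R_sample = 0.0111748

0.0111748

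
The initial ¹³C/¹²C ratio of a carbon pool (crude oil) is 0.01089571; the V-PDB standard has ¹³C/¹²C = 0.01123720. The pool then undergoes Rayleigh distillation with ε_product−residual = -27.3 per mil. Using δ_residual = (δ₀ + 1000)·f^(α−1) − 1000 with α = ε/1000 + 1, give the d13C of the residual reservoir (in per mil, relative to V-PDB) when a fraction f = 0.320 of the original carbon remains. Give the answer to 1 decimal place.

δ₀ = (0.01089571/0.01123720 − 1)×1000 = (0.969611 − 1)×1000 = -30.389 per mil
α − 1 = ε/1000 = -0.0273
f^(α−1) = 0.320^(-0.0273) = 1.031595
δ_res = (-30.389 + 1000) × 1.031595 − 1000 = 1000.246 − 1000 = 0.25 per mil

0.2 per mil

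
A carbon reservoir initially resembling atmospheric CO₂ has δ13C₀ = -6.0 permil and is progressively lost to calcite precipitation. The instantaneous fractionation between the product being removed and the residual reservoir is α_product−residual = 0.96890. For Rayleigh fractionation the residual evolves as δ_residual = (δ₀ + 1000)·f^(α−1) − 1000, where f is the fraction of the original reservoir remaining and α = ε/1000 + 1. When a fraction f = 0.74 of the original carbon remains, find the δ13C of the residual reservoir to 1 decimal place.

3.4 permil

Rayleigh residual: δ_res = (δ₀ + 1000)·f^(α−1) − 1000
α − 1 = -0.03110
f^(α−1) = 0.74^(-0.03110) = 1.009408
δ_res = (-6.0 + 1000) × 1.009408 − 1000 = 1003.352 − 1000 = 3.35 permil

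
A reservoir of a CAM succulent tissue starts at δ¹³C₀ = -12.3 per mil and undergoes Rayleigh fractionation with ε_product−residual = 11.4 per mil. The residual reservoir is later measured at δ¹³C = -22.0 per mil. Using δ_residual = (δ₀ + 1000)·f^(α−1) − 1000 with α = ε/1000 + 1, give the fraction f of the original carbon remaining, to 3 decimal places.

α − 1 = ε/1000 = 0.0114
(δ_res + 1000)/(δ₀ + 1000) = (-22.0 + 1000)/(-12.3 + 1000) = 978.0/987.7 = 0.990179
f = 0.990179^(1/0.0114) = exp(ln(0.990179)/0.0114) = exp(-0.00987/0.0114)
f = exp(-0.8657) = 0.4207

0.421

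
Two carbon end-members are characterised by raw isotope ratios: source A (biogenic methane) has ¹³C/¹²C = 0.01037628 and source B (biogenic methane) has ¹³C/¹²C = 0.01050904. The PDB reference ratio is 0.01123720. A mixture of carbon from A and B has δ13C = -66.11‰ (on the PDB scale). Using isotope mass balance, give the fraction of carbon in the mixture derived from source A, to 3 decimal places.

0.111

δ_A = (0.01037628/0.01123720 − 1)×1000 = (0.923387 − 1)×1000 = -76.613‰
δ_B = (0.01050904/0.01123720 − 1)×1000 = (0.935201 − 1)×1000 = -64.799‰
f_A = (δ_mix − δ_B)/(δ_A − δ_B) = (-66.11 − (-64.799))/(-76.613 − (-64.799))
f_A = -1.311 / -11.814 = 0.1110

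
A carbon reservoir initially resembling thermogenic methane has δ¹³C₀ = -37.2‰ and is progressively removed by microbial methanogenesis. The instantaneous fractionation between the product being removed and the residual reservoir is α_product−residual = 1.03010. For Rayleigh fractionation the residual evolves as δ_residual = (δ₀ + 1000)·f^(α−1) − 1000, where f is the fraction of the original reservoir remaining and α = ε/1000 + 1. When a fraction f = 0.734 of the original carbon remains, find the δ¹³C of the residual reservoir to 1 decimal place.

-46.1‰

Rayleigh residual: δ_res = (δ₀ + 1000)·f^(α−1) − 1000
α − 1 = 0.03010
f^(α−1) = 0.734^(0.03010) = 0.990735
δ_res = (-37.2 + 1000) × 0.990735 − 1000 = 953.880 − 1000 = -46.12‰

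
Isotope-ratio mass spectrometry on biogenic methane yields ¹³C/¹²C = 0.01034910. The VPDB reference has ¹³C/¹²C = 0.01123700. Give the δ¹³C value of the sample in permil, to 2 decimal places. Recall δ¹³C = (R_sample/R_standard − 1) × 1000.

-79.02 permil

δ¹³C = (R_sample / R_standard − 1) × 1000
R_sample / R_standard = 0.01034910 / 0.01123700 = 0.920984
δ¹³C = (0.920984 − 1) × 1000 = -79.016 permil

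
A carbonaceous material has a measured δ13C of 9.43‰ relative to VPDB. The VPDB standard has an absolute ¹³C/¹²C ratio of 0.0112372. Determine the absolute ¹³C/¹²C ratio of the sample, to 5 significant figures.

R_sample = R_standard × (δ13C/1000 + 1)
R_sample = 0.0112372 × (9.43/1000 + 1) = 0.0112372 × 1.009430
R_sample = 0.0113432

0.011343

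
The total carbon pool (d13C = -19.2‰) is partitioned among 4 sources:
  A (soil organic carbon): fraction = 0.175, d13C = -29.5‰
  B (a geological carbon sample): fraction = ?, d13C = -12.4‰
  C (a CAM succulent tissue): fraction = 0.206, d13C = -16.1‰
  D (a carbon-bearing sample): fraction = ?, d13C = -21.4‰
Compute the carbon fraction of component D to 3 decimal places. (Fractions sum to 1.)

0.338

Let f_D and f_B be the unknown fractions; fractions sum to 1 so f_D + f_B = 0.619.
Mass balance: Σ fᵢ·δᵢ = δ_bulk ⇒ f_D·(-21.4) + f_B·(-12.4) = -19.2 − (-8.479) = -10.721
Substitute f_B = 0.619 − f_D:
f_D·(-21.4 − -12.4) = -10.721 − 0.619×(-12.4) = -3.045
f_D = -3.045 / -9.0 = 0.3384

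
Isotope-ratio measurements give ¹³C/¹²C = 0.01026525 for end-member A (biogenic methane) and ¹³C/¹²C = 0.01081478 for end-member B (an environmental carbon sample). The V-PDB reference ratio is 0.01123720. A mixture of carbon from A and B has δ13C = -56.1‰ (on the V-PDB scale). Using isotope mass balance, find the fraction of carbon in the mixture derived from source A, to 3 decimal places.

δ_A = (0.01026525/0.01123720 − 1)×1000 = (0.913506 − 1)×1000 = -86.494‰
δ_B = (0.01081478/0.01123720 − 1)×1000 = (0.962409 − 1)×1000 = -37.591‰
f_A = (δ_mix − δ_B)/(δ_A − δ_B) = (-56.1 − (-37.591))/(-86.494 − (-37.591))
f_A = -18.509 / -48.903 = 0.3785

0.378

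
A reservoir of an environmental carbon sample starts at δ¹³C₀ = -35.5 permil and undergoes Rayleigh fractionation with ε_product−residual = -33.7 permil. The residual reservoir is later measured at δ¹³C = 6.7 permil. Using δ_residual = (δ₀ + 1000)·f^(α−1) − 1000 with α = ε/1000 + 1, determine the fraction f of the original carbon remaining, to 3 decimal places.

α − 1 = ε/1000 = -0.0337
(δ_res + 1000)/(δ₀ + 1000) = (6.7 + 1000)/(-35.5 + 1000) = 1006.7/964.5 = 1.043753
f = 1.043753^(1/-0.0337) = exp(ln(1.043753)/-0.0337) = exp(0.04282/-0.0337)
f = exp(-1.2707) = 0.2806

0.281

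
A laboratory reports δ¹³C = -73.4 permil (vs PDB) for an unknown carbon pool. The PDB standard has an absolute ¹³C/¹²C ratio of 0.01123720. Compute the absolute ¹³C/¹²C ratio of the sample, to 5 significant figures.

R_sample = R_standard × (δ¹³C/1000 + 1)
R_sample = 0.01123720 × (-73.4/1000 + 1) = 0.01123720 × 0.926600
R_sample = 0.0104124

0.010412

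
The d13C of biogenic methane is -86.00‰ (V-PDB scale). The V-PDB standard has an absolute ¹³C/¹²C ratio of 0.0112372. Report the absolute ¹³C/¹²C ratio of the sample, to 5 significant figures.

R_sample = R_standard × (d13C/1000 + 1)
R_sample = 0.0112372 × (-86.00/1000 + 1) = 0.0112372 × 0.914000
R_sample = 0.0102708

0.010271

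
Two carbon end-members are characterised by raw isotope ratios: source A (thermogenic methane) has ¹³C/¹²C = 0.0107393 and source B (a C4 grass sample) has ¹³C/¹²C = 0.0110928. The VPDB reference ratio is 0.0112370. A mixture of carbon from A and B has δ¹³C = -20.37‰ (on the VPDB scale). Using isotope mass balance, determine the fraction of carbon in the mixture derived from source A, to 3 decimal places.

δ_A = (0.0107393/0.0112370 − 1)×1000 = (0.955709 − 1)×1000 = -44.291‰
δ_B = (0.0110928/0.0112370 − 1)×1000 = (0.987167 − 1)×1000 = -12.833‰
f_A = (δ_mix − δ_B)/(δ_A − δ_B) = (-20.37 − (-12.833))/(-44.291 − (-12.833))
f_A = -7.537 / -31.459 = 0.2396

0.240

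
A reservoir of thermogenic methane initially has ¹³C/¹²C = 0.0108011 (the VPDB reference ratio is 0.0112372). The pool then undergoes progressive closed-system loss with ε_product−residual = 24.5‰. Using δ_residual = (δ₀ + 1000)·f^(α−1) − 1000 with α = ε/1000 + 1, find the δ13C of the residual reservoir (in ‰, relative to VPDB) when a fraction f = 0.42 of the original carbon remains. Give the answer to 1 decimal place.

-59.0‰

δ₀ = (0.0108011/0.0112372 − 1)×1000 = (0.961191 − 1)×1000 = -38.809‰
α − 1 = ε/1000 = 0.0245
f^(α−1) = 0.42^(0.0245) = 0.978971
δ_res = (-38.809 + 1000) × 0.978971 − 1000 = 940.978 − 1000 = -59.02‰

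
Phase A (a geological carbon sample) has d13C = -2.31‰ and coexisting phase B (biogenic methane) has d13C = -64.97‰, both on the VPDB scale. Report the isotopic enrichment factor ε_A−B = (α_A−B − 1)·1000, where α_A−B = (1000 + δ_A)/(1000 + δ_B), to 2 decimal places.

67.01‰

α_A−B = (1000 + -2.31) / (1000 + -64.97) = 997.69 / 935.03 = 1.067014
ε_A−B = (1.067014 − 1) × 1000 = 67.014‰
(The approximation ε ≈ δ_A − δ_B would give 62.66‰.)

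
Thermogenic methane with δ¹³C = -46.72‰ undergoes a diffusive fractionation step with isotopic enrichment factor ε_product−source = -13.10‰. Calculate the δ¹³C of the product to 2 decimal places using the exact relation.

-59.21‰

To first order, δ_product ≈ δ_source + ε = -59.82‰.
Exactly, δ_product = (δ_source + 1000)·(ε/1000 + 1) − 1000.
δ_product = (-46.72 + 1000) × (-13.10/1000 + 1) − 1000
δ_product = -59.208‰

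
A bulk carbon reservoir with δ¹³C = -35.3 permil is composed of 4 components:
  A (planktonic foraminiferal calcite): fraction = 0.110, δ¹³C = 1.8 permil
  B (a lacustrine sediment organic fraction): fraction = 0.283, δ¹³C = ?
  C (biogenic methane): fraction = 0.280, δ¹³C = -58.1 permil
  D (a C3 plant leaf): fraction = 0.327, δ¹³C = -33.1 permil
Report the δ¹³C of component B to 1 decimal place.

-29.7 permil

Isotope mass balance: δ_bulk = Σ fᵢ·δᵢ.
-35.3 = 0.110×(1.8) + 0.283×δ_B + 0.280×(-58.1) + 0.327×(-33.1)
0.283·δ_B = -35.3 − (-26.894) = -8.406
δ_B = -8.406 / 0.283 = -29.70 permil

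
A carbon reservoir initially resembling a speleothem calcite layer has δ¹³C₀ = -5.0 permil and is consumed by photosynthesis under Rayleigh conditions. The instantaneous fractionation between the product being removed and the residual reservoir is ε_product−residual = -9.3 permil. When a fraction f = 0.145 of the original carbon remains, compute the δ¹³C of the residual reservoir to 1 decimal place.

Rayleigh residual: δ_res = (δ₀ + 1000)·f^(α−1) − 1000
α = ε/1000 + 1 = 0.99070, so α − 1 = -0.00930
f^(α−1) = 0.145^(-0.00930) = 1.018121
δ_res = (-5.0 + 1000) × 1.018121 − 1000 = 1013.030 − 1000 = 13.03 permil

13.0 permil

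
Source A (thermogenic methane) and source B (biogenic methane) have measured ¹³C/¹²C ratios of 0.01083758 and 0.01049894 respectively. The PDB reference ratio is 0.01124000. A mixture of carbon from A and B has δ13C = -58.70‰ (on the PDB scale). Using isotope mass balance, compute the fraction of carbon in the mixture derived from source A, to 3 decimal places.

δ_A = (0.01083758/0.01124000 − 1)×1000 = (0.964198 − 1)×1000 = -35.802‰
δ_B = (0.01049894/0.01124000 − 1)×1000 = (0.934069 − 1)×1000 = -65.931‰
f_A = (δ_mix − δ_B)/(δ_A − δ_B) = (-58.70 − (-65.931))/(-35.802 − (-65.931))
f_A = 7.231 / 30.128 = 0.2400

0.240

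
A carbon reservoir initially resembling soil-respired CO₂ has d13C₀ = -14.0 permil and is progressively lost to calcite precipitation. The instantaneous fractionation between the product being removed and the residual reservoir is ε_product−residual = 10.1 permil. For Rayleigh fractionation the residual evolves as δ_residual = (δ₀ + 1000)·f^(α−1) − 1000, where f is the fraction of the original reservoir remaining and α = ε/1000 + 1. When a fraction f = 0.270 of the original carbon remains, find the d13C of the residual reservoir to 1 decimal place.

-27.0 permil

Rayleigh residual: δ_res = (δ₀ + 1000)·f^(α−1) − 1000
α = ε/1000 + 1 = 1.01010, so α − 1 = 0.01010
f^(α−1) = 0.270^(0.01010) = 0.986863
δ_res = (-14.0 + 1000) × 0.986863 − 1000 = 973.047 − 1000 = -26.95 permil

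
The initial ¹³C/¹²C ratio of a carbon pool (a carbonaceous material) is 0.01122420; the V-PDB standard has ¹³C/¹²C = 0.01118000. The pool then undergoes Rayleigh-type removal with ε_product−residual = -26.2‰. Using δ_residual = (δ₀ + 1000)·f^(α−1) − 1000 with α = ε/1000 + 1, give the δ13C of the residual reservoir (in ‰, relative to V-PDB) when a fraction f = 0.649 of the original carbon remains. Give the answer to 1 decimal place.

δ₀ = (0.01122420/0.01118000 − 1)×1000 = (1.003953 − 1)×1000 = 3.953‰
α − 1 = ε/1000 = -0.0262
f^(α−1) = 0.649^(-0.0262) = 1.011391
δ_res = (3.953 + 1000) × 1.011391 − 1000 = 1015.390 − 1000 = 15.39‰

15.4‰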